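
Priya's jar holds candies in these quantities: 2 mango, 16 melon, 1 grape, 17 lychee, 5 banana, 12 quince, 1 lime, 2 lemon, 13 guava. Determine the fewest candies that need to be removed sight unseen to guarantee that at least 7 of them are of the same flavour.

An adversary could hand out at most 6 candies per flavour (5 flavours run out sooner): 2 + 6 + 1 + 6 + 5 + 6 + 1 + 2 + 6 = 35 candies and still no flavour has 7.
By the pigeonhole principle, one more candy lands in a flavour already at 6, so 36 draws are enough and 35 are not.

36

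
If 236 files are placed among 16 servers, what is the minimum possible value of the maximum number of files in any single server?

15

The 16 servers are the holes and the 236 files are the pigeons.
If every server held at most 14 files, the total would be at most 16 × 14 = 224, which is less than 236.
So some server holds at least ⌈236/16⌉ = 15 files.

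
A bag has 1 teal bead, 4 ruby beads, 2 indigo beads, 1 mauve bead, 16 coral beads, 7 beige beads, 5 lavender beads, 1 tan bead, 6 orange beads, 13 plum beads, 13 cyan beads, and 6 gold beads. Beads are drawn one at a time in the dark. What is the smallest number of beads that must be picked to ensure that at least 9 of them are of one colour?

58

Pigeonhole: put each drawn bead into a box by colour. The largest draw with every box below 9 takes min(count, 8) from each colour; colours with fewer than 8 contribute all they have.
Σ min(cᵢ, 8) = 1 + 4 + 2 + 1 + 8 + 7 + 5 + 1 + 6 + 8 + 8 + 6 = 57.
Draw number 57 + 1 = 58 must push one box to 9.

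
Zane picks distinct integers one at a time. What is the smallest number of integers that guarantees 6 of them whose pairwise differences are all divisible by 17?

86

Integers whose pairwise differences are multiples of 17 are exactly those sharing a remainder mod 17. Pigeonhole: the 17 residue classes mod 17 are the pigeonholes.
With 85 integers one could put 5 in each residue class and have no class reach 6.
The 86th integer pushes some class to 6, so 17·5 + 1 = 86.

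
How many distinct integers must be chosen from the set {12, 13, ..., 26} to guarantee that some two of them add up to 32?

12

A set avoiding the sum 32 can contain at most one of each pair {x, 32−x}, plus the 7 elements whose complement lies outside the range or equal to its own complement.
The integers 16, …, 26 (11 of them) are such a set: any two sum to at least 16+17 = 33 > 32.
By pigeonhole, any 12th integer completes one of the 4 pairs, so 12 choices force a sum of 32.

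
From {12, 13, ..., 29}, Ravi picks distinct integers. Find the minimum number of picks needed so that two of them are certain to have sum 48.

14

A set avoiding the sum 48 can contain at most one of each pair {x, 48−x}, plus the 8 elements whose complement lies outside the range or equal to its own complement.
The integers 12, …, 24 (13 of them) are such a set: any two sum to at least 12+13 = 25 and at most 23+24 = 47 < 48.
Pigeonhole: any 14th integer completes one of the 5 pairs, so 14 choices force a sum of 48.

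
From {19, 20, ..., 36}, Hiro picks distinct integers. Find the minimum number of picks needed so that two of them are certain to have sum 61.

13

A set avoiding the sum 61 can contain at most one of each pair {x, 61−x}, plus the 6 elements whose complement lies outside the range.
The integers 19, …, 30 (12 of them) are such a set: any two sum to at least 19+20 = 39 and at most 29+30 = 59 < 61.
Pigeonhole: any 13th integer completes one of the 6 pairs, so 13 choices force a sum of 61.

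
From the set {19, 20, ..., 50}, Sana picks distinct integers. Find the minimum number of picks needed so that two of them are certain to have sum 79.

22

Group the elements by complementary pair {x, 79−x}: {29,50}, {30,49}, {31,48}, …, giving 11 two-element pairs and 10 integers whose partner 79−x falls outside [19,50].
Pigeonhole: treating each of those 21 groups as a pigeonhole, one can pick one integer per group — 21 integers — with no two summing to 79.
The 22nd integer lands in an occupied pair, forcing a sum of 79.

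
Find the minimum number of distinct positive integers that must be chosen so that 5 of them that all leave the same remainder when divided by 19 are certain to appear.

77

The 19 residue classes mod 19 are the pigeonholes.
With 76 integers one could put 4 in each residue class and have no class reach 5.
The 77th integer pushes some class to 5, so 19·4 + 1 = 77.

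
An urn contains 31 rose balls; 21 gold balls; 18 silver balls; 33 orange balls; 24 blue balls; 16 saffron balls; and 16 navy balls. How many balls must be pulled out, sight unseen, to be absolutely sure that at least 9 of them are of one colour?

By the pigeonhole principle, the 7 colours are the holes; the balls drawn are the pigeons.
To avoid 9 of any one colour, the worst case takes at most 8 of each colour.
That gives 8 + 8 + 8 + 8 + 8 + 8 + 8 = 56 balls with no colour reaching 9.
The next ball forces some colour to 9, so 56 + 1 = 57.

57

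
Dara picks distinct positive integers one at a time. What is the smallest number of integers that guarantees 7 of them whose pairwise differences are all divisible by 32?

Integers whose pairwise differences are multiples of 32 are exactly those sharing a remainder mod 32. By pigeonhole, the 32 residue classes mod 32 are the pigeonholes.
With 192 integers one could put 6 in each residue class and have no class reach 7.
The 193rd integer pushes some class to 7, so 32·6 + 1 = 193.

193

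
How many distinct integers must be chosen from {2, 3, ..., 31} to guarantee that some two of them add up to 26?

Two chosen integers sum to 26 exactly when both halves of some pair {x, 26−x} with 2 ≤ x ≤ 26−x ≤ 24 are chosen — 11 such pairs.
The remaining 8 elements (those with no distinct partner in range) can never complete a 26-sum, so the worst case takes all of them and one from each pair: 8 + 11 = 19.
Pigeonhole: the 20th integer has to be the second member of some pair, so 19 + 1 = 20.

20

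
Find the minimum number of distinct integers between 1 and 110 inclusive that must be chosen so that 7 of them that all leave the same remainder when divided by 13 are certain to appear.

79

By the pigeonhole principle, the 13 residue classes mod 13 are the pigeonholes.
With 78 integers one could put 6 in each residue class and have no class reach 7.
The 79th integer pushes some class to 7, so 13·6 + 1 = 79.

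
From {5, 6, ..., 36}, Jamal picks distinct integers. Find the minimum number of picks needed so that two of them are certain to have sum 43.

A set avoiding the sum 43 can contain at most one of each pair {x, 43−x}, plus the 2 elements whose complement lies outside the range.
The integers 5, …, 21 (17 of them) are such a set: any two sum to at least 5+6 = 11 and at most 20+21 = 41 < 43.
By pigeonhole, any 18th integer completes one of the 15 pairs, so 18 choices force a sum of 43.

18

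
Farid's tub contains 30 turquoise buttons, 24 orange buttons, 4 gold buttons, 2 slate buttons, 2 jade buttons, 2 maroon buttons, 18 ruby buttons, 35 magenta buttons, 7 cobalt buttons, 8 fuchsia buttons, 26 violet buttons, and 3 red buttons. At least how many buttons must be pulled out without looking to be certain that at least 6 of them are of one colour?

Put each drawn button into a box by colour. The largest draw with every box below 6 takes min(count, 5) from each colour; colours with fewer than 5 contribute all they have.
Σ min(cᵢ, 5) = 5 + 5 + 4 + 2 + 2 + 2 + 5 + 5 + 5 + 5 + 5 + 3 = 48.
Draw number 48 + 1 = 49 must push one box to 6.

49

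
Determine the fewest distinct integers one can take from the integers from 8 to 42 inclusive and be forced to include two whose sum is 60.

A set avoiding the sum 60 can contain at most one of each pair {x, 60−x}, plus the 11 elements whose complement lies outside the range or equal to its own complement.
The integers 8, …, 30 (23 of them) are such a set: any two sum to at least 8+9 = 17 and at most 29+30 = 59 < 60.
Any 24th integer completes one of the 12 pairs, so 24 choices force a sum of 60.

24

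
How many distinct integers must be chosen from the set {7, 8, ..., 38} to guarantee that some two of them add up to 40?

Group the elements by complementary pair {x, 40−x}: {7,33}, {8,32}, {9,31}, …, giving 13 two-element pairs; the single value 20 (it cannot pair with itself since the integers are distinct); and 5 integers whose partner 40−x falls outside [7,38].
Pigeonhole: treating each of those 19 groups as a pigeonhole, one can pick one integer per group — 19 integers — with no two summing to 40.
The 20th integer lands in an occupied pair, forcing a sum of 40.

20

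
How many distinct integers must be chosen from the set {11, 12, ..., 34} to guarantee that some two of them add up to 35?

18

Two chosen integers sum to 35 exactly when both halves of some pair {x, 35−x} with 11 ≤ x ≤ 35−x ≤ 24 are chosen — 7 such pairs.
The remaining 10 elements (those with no distinct partner in range) can never complete a 35-sum, so the worst case takes all of them and one from each pair: 10 + 7 = 17.
The 18th integer has to be the second member of some pair, so 17 + 1 = 18.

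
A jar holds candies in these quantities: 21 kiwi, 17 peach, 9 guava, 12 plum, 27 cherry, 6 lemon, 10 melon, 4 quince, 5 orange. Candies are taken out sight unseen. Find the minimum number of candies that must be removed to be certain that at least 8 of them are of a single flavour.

58

The 9 flavours are the holes; the candies drawn are the pigeons.
To avoid 8 of any one flavour, the worst case takes at most 7 of each flavour, or every candy of a flavour that has fewer than 7.
That gives 7 + 7 + 7 + 7 + 7 + 6 + 7 + 4 + 5 = 57 candies with no flavour reaching 8.
The next candy forces some flavour to 8, so 57 + 1 = 58.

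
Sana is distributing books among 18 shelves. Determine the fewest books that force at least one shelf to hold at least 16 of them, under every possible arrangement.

With 270 books one could put exactly 15 in each of the 18 shelves, and no shelf would reach 16.
One more book must land in a shelf that already has 15, giving it 16.
So 18 × 15 + 1 = 271 books are required.

271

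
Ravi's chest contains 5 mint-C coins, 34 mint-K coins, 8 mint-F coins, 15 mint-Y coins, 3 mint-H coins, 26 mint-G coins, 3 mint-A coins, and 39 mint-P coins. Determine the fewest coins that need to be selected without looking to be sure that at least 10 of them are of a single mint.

An adversary could hand out at most 9 coins per mint (4 mints run out sooner): 5 + 9 + 8 + 9 + 3 + 9 + 3 + 9 = 55 coins and still no mint has 10.
By pigeonhole, one more coin lands in a mint already at 9, so 56 draws are enough and 55 are not.

56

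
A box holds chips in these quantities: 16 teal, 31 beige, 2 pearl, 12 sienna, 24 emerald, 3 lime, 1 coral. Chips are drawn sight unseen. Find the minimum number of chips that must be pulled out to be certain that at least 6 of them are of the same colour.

An adversary could hand out at most 5 chips per colour (pearl, lime, coral run out sooner): 5 + 5 + 2 + 5 + 5 + 3 + 1 = 26 chips and still no colour has 6.
One more chip lands in a colour already at 5, so 27 draws are enough and 26 are not.

27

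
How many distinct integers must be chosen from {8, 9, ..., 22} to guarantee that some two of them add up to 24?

12

A set avoiding the sum 24 can contain at most one of each pair {x, 24−x}, plus the 7 elements whose complement lies outside the range or equal to its own complement.
The integers 12, …, 22 (11 of them) are such a set: any two sum to at least 12+13 = 25 > 24.
By the pigeonhole principle, any 12th integer completes one of the 4 pairs, so 12 choices force a sum of 24.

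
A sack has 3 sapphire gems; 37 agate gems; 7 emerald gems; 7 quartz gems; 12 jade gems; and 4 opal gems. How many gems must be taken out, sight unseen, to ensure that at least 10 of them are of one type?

40

By pigeonhole, put each drawn gem into a box by type. The largest draw with every box below 10 takes min(count, 9) from each type; types with fewer than 9 contribute all they have.
Σ min(cᵢ, 9) = 3 + 9 + 7 + 7 + 9 + 4 = 39.
Draw number 39 + 1 = 40 must push one box to 10.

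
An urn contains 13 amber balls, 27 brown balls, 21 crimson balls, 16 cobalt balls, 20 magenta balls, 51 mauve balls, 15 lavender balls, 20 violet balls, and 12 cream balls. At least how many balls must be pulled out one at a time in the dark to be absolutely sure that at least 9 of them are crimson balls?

In the worst case for collecting crimson balls, every non-crimson ball comes out first.
There are 13 + 27 + 16 + 20 + 51 + 15 + 20 + 12 = 174 non-crimson balls altogether.
After those, each further ball must be crimson, so 174 + 9 = 183 draws guarantee 9 crimson balls.

183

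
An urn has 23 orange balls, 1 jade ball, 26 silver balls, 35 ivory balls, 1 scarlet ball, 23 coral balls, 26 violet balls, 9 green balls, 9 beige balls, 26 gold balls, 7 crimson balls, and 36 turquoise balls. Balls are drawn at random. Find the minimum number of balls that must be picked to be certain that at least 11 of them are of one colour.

An adversary could hand out at most 10 balls per colour (5 colours run out sooner): 10 + 1 + 10 + 10 + 1 + 10 + 10 + 9 + 9 + 10 + 7 + 10 = 97 balls and still no colour has 11.
One more ball lands in a colour already at 10, so 98 draws are enough and 97 are not.

98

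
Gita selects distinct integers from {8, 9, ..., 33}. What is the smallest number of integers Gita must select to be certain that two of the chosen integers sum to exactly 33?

A set avoiding the sum 33 can contain at most one of each pair {x, 33−x}, plus the 8 elements whose complement lies outside the range.
The integers 17, …, 33 (17 of them) are such a set: any two sum to at least 17+18 = 35 > 33.
By the pigeonhole principle, any 18th integer completes one of the 9 pairs, so 18 choices force a sum of 33.

18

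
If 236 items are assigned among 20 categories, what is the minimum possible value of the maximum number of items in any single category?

12

The 20 categories are the holes and the 236 items are the pigeons.
If every category held at most 11 items, the total would be at most 20 × 11 = 220, which is less than 236.
So some category holds at least ⌈236/20⌉ = 12 items.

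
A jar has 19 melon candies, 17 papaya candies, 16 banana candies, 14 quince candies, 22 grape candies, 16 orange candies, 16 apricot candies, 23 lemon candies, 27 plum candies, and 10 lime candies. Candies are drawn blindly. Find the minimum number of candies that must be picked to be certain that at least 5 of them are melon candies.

166

In the worst case for collecting melon candies, every non-melon candy comes out first.
There are 17 + 16 + 14 + 22 + 16 + 16 + 23 + 27 + 10 = 161 non-melon candies altogether.
After those, each further candy must be melon, so 161 + 5 = 166 draws guarantee 5 melon candies.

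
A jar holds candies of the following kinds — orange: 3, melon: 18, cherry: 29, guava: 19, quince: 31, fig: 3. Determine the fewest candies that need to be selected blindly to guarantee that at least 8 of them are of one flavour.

The 6 flavours are the holes; the candies drawn are the pigeons.
To avoid 8 of any one flavour, the worst case takes at most 7 of each flavour, or every candy of a flavour that has fewer than 7.
That gives 3 + 7 + 7 + 7 + 7 + 3 = 34 candies with no flavour reaching 8.
The next candy forces some flavour to 8, so 34 + 1 = 35.

35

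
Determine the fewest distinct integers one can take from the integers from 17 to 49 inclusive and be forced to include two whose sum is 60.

A set avoiding the sum 60 can contain at most one of each pair {x, 60−x}, plus the 7 elements whose complement lies outside the range or equal to its own complement.
The integers 30, …, 49 (20 of them) are such a set: any two sum to at least 30+31 = 61 > 60.
Any 21st integer completes one of the 13 pairs, so 21 choices force a sum of 60.

21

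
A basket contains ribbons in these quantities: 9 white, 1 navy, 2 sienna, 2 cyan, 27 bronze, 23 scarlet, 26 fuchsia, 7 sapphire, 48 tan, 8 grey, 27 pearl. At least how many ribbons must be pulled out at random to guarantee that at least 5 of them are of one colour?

Put each drawn ribbon into a box by colour. The largest draw with every box below 5 takes min(count, 4) from each colour; colours with fewer than 4 contribute all they have.
Σ min(cᵢ, 4) = 4 + 1 + 2 + 2 + 4 + 4 + 4 + 4 + 4 + 4 + 4 = 37.
Draw number 37 + 1 = 38 must push one box to 5.

38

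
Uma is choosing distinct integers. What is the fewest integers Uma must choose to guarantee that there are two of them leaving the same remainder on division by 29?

30

By pigeonhole, the 29 residue classes mod 29 are the pigeonholes.
With 29 integers one could put 1 in each residue class and have no class reach 2.
The 30th integer pushes some class to 2, so 29·1 + 1 = 30.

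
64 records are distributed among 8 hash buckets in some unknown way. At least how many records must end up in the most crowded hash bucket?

By pigeonhole, the 8 hash buckets are the holes and the 64 records are the pigeons.
If every hash bucket held at most 7 records, the total would be at most 8 × 7 = 56, which is less than 64.
So some hash bucket holds at least ⌈64/8⌉ = 8 records.

8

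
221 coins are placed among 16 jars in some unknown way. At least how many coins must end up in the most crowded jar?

The 16 jars are the holes and the 221 coins are the pigeons.
If every jar held at most 13 coins, the total would be at most 16 × 13 = 208, which is less than 221.
So some jar holds at least ⌈221/16⌉ = 14 coins.

14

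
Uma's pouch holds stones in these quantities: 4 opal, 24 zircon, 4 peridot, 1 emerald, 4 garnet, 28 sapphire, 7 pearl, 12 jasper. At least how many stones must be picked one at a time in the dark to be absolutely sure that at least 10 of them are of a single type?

48

Put each drawn stone into a box by type. The largest draw with every box below 10 takes min(count, 9) from each type; types with fewer than 9 contribute all they have.
Σ min(cᵢ, 9) = 4 + 9 + 4 + 1 + 4 + 9 + 7 + 9 = 47.
Draw number 47 + 1 = 48 must push one box to 10.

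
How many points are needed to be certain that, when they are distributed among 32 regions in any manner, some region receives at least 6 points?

With 160 points one could put exactly 5 in each of the 32 regions, and no region would reach 6.
Pigeonhole: one more point must land in a region that already has 5, giving it 6.
So 32 × 5 + 1 = 161 points are required.

161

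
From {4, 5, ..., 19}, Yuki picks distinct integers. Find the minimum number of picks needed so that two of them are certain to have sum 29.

A set avoiding the sum 29 can contain at most one of each pair {x, 29−x}, plus the 6 elements whose complement lies outside the range.
The integers 4, …, 14 (11 of them) are such a set: any two sum to at least 4+5 = 9 and at most 13+14 = 27 < 29.
Pigeonhole: any 12th integer completes one of the 5 pairs, so 12 choices force a sum of 29.

12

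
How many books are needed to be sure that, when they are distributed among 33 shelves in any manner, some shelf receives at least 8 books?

232

With 231 books one could put exactly 7 in each of the 33 shelves, and no shelf would reach 8.
Pigeonhole: one more book must land in a shelf that already has 7, giving it 8.
So 33 × 7 + 1 = 232 books are required.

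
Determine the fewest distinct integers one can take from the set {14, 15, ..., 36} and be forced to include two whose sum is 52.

Group the elements by complementary pair {x, 52−x}: {16,36}, {17,35}, {18,34}, …, giving 10 two-element pairs, the single value 26 (it cannot pair with itself since the integers are distinct), and 2 integers whose partner 52−x falls outside [14,36].
Treating each of those 13 groups as a pigeonhole, one can pick one integer per group — 13 integers — with no two summing to 52.
The 14th integer lands in an occupied pair, forcing a sum of 52.

14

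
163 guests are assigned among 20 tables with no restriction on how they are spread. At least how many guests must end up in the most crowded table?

9

By pigeonhole, the 20 tables are the holes and the 163 guests are the pigeons.
If every table held at most 8 guests, the total would be at most 20 × 8 = 160, which is less than 163.
So some table holds at least ⌈163/20⌉ = 9 guests.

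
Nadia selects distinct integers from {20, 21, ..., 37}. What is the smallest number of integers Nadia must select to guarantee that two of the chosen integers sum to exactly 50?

14

Group the elements by complementary pair {x, 50−x}: {20,30}, {21,29}, {22,28}, …, giving 5 two-element pairs; the single value 25 (it cannot pair with itself since the integers are distinct); and 7 integers whose partner 50−x falls outside [20,37].
By the pigeonhole principle, treating each of those 13 groups as a pigeonhole, one can pick one integer per group — 13 integers — with no two summing to 50.
The 14th integer lands in an occupied pair, forcing a sum of 50.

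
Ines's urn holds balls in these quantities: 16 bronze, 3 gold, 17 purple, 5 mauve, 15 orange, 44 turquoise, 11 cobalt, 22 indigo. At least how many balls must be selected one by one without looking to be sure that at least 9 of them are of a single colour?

An adversary could hand out at most 8 balls per colour (gold, mauve run out sooner): 8 + 3 + 8 + 5 + 8 + 8 + 8 + 8 = 56 balls and still no colour has 9.
Pigeonhole: one more ball lands in a colour already at 8, so 57 draws are enough and 56 are not.

57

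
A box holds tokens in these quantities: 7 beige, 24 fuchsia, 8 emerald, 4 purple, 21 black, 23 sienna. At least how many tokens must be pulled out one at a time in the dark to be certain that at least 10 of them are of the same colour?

47

An adversary could hand out at most 9 tokens per colour (beige, emerald, purple run out sooner): 7 + 9 + 8 + 4 + 9 + 9 = 46 tokens and still no colour has 10.
One more token lands in a colour already at 9, so 47 draws are enough and 46 are not.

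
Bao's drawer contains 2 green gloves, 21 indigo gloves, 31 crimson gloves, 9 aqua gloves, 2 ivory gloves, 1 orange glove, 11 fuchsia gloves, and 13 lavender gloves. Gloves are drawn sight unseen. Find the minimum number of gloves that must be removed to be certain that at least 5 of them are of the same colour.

26

An adversary could hand out at most 4 gloves per colour (green, ivory, orange run out sooner): 2 + 4 + 4 + 4 + 2 + 1 + 4 + 4 = 25 gloves and still no colour has 5.
Pigeonhole: one more glove lands in a colour already at 4, so 26 draws are enough and 25 are not.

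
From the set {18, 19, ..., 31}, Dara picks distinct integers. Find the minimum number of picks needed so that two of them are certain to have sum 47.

9

Two chosen integers sum to 47 exactly when both halves of some pair {x, 47−x} with 18 ≤ x ≤ 47−x ≤ 29 are chosen — 6 such pairs.
The remaining 2 elements (those with no distinct partner in range) can never complete a 47-sum, so the worst case takes all of them and one from each pair: 2 + 6 = 8.
The 9th integer has to be the second member of some pair, so 8 + 1 = 9.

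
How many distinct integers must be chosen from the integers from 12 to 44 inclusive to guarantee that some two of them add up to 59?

A set avoiding the sum 59 can contain at most one of each pair {x, 59−x}, plus the 3 elements whose complement lies outside the range.
The integers 12, …, 29 (18 of them) are such a set: any two sum to at least 12+13 = 25 and at most 28+29 = 57 < 59.
Pigeonhole: any 19th integer completes one of the 15 pairs, so 19 choices force a sum of 59.

19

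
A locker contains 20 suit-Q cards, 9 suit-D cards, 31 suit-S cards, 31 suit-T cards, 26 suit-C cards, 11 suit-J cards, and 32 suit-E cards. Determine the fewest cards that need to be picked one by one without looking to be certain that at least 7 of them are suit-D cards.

In the worst case for collecting suit-D cards, every non-suit-D card comes out first.
There are 20 + 31 + 31 + 26 + 11 + 32 = 151 non-suit-D cards altogether.
After those, each further card must be suit-D, so 151 + 7 = 158 draws guarantee 7 suit-D cards.

158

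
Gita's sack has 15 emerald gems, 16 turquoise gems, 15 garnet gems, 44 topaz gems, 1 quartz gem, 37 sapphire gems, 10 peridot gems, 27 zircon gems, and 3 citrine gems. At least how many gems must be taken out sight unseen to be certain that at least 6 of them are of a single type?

40

An adversary could hand out at most 5 gems per type (quartz, citrine run out sooner): 5 + 5 + 5 + 5 + 1 + 5 + 5 + 5 + 3 = 39 gems and still no type has 6.
By the pigeonhole principle, one more gem lands in a type already at 5, so 40 draws are enough and 39 are not.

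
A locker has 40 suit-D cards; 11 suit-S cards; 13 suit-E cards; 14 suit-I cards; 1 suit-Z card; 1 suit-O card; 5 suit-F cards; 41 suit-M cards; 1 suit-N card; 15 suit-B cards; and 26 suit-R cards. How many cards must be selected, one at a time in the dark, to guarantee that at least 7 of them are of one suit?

51

The 11 suits are the holes; the cards drawn are the pigeons.
To avoid 7 of any one suit, the worst case takes at most 6 of each suit, or every card of a suit that has fewer than 6.
That gives 6 + 6 + 6 + 6 + 1 + 1 + 5 + 6 + 1 + 6 + 6 = 50 cards with no suit reaching 7.
The next card forces some suit to 7, so 50 + 1 = 51.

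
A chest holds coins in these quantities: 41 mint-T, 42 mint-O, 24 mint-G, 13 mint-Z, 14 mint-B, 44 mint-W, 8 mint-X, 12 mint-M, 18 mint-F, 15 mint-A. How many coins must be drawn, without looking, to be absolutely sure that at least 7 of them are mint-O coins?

In the worst case for collecting mint-O coins, every non-mint-O coin comes out first.
There are 41 + 24 + 13 + 14 + 44 + 8 + 12 + 18 + 15 = 189 non-mint-O coins altogether.
After those, each further coin must be mint-O, so 189 + 7 = 196 draws guarantee 7 mint-O coins.

196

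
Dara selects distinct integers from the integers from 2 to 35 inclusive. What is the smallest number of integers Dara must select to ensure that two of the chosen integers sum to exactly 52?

Group the elements by complementary pair {x, 52−x}: {17,35}, {18,34}, {19,33}, …, giving 9 two-element pairs, the single value 26 (it cannot pair with itself since the integers are distinct), and 15 integers whose partner 52−x falls outside [2,35].
By pigeonhole, treating each of those 25 groups as a pigeonhole, one can pick one integer per group — 25 integers — with no two summing to 52.
The 26th integer lands in an occupied pair, forcing a sum of 52.

26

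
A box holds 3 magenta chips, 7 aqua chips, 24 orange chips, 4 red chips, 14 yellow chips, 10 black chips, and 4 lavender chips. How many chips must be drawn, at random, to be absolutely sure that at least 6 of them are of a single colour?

32

The 7 colours are the holes; the chips drawn are the pigeons.
To avoid 6 of any one colour, the worst case takes at most 5 of each colour, or every chip of a colour that has fewer than 5.
That gives 3 + 5 + 5 + 4 + 5 + 5 + 4 = 31 chips with no colour reaching 6.
The next chip forces some colour to 6, so 31 + 1 = 32.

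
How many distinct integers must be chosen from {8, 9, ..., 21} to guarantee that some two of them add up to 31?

A set avoiding the sum 31 can contain at most one of each pair {x, 31−x}, plus the 2 elements whose complement lies outside the range.
The integers 8, …, 15 (8 of them) are such a set: any two sum to at least 8+9 = 17 and at most 14+15 = 29 < 31.
By the pigeonhole principle, any 9th integer completes one of the 6 pairs, so 9 choices force a sum of 31.

9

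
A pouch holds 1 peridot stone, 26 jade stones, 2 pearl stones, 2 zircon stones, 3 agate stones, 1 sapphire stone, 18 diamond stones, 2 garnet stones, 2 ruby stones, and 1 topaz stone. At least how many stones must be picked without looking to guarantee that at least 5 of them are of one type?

23

Put each drawn stone into a box by type. The largest draw with every box below 5 takes min(count, 4) from each type; types with fewer than 4 contribute all they have.
Σ min(cᵢ, 4) = 1 + 4 + 2 + 2 + 3 + 1 + 4 + 2 + 2 + 1 = 22.
Draw number 22 + 1 = 23 must push one box to 5.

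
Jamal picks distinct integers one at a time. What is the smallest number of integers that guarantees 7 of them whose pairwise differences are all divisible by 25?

Integers whose pairwise differences are multiples of 25 are exactly those sharing a remainder mod 25. Pigeonhole: the 25 residue classes mod 25 are the pigeonholes.
With 150 integers one could put 6 in each residue class and have no class reach 7.
The 151st integer pushes some class to 7, so 25·6 + 1 = 151.

151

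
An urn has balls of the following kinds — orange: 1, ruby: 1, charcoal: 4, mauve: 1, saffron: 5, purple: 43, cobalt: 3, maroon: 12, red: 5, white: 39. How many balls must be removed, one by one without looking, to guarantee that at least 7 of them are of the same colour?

39

By pigeonhole, the 10 colours are the holes; the balls drawn are the pigeons.
To avoid 7 of any one colour, the worst case takes at most 6 of each colour, or every ball of a colour that has fewer than 6.
That gives 1 + 1 + 4 + 1 + 5 + 6 + 3 + 6 + 5 + 6 = 38 balls with no colour reaching 7.
The next ball forces some colour to 7, so 38 + 1 = 39.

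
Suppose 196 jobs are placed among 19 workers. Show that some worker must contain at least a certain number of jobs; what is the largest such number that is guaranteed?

11

By the pigeonhole principle, the 19 workers are the holes and the 196 jobs are the pigeons.
If every worker held at most 10 jobs, the total would be at most 19 × 10 = 190, which is less than 196.
So some worker holds at least ⌈196/19⌉ = 11 jobs.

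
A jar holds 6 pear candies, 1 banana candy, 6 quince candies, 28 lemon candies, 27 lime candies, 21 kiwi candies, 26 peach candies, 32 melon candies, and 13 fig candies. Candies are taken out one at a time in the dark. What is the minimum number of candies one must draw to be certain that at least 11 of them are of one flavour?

An adversary could hand out at most 10 candies per flavour (pear, banana, quince run out sooner): 6 + 1 + 6 + 10 + 10 + 10 + 10 + 10 + 10 = 73 candies and still no flavour has 11.
Pigeonhole: one more candy lands in a flavour already at 10, so 74 draws are enough and 73 are not.

74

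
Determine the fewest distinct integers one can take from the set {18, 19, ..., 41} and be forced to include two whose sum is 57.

14

Two chosen integers sum to 57 exactly when both halves of some pair {x, 57−x} with 18 ≤ x ≤ 57−x ≤ 39 are chosen — 11 such pairs.
The remaining 2 elements (those with no distinct partner in range) can never complete a 57-sum, so the worst case takes all of them and one from each pair: 2 + 11 = 13.
The 14th integer has to be the second member of some pair, so 13 + 1 = 14.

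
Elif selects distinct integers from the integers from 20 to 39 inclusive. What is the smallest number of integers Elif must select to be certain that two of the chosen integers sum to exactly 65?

A set avoiding the sum 65 can contain at most one of each pair {x, 65−x}, plus the 6 elements whose complement lies outside the range.
The integers 20, …, 32 (13 of them) are such a set: any two sum to at least 20+21 = 41 and at most 31+32 = 63 < 65.
Any 14th integer completes one of the 7 pairs, so 14 choices force a sum of 65.

14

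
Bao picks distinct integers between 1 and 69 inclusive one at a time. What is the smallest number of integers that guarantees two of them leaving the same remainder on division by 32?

33

By pigeonhole, the 32 residue classes mod 32 are the pigeonholes.
With 32 integers one could put 1 in each residue class and have no class reach 2.
The 33rd integer pushes some class to 2, so 32·1 + 1 = 33.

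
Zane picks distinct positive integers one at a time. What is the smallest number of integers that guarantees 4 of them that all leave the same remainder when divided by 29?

The 29 residue classes mod 29 are the pigeonholes.
With 87 integers one could put 3 in each residue class and have no class reach 4.
The 88th integer pushes some class to 4, so 29·3 + 1 = 88.

88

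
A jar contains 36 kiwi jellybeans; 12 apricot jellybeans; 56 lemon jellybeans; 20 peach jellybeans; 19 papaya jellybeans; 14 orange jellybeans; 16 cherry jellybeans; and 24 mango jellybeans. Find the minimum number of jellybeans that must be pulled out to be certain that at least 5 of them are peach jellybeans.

In the worst case for collecting peach jellybeans, every non-peach jellybean comes out first.
There are 36 + 12 + 56 + 19 + 14 + 16 + 24 = 177 non-peach jellybeans altogether.
After those, each further jellybean must be peach, so 177 + 5 = 182 draws guarantee 5 peach jellybeans.

182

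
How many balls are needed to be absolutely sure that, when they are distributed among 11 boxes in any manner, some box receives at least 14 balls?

144

With 143 balls one could put exactly 13 in each of the 11 boxes, and no box would reach 14.
One more ball must land in a box that already has 13, giving it 14.
So 11 × 13 + 1 = 144 balls are required.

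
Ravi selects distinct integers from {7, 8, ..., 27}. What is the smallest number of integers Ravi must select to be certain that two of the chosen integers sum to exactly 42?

16

Group the elements by complementary pair {x, 42−x}: {15,27}, {16,26}, {17,25}, …, giving 6 two-element pairs, the single value 21 (it cannot pair with itself since the integers are distinct), and 8 integers whose partner 42−x falls outside [7,27].
By the pigeonhole principle, treating each of those 15 groups as a pigeonhole, one can pick one integer per group — 15 integers — with no two summing to 42.
The 16th integer lands in an occupied pair, forcing a sum of 42.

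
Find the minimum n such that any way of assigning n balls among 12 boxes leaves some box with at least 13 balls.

145

With 144 balls one could put exactly 12 in each of the 12 boxes, and no box would reach 13.
By pigeonhole, one more ball must land in a box that already has 12, giving it 13.
So 12 × 12 + 1 = 145 balls are required.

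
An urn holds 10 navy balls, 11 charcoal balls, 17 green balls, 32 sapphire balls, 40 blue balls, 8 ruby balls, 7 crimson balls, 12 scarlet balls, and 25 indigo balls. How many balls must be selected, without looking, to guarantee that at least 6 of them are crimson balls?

161

In the worst case for collecting crimson balls, every non-crimson ball comes out first.
There are 10 + 11 + 17 + 32 + 40 + 8 + 12 + 25 = 155 non-crimson balls altogether.
After those, each further ball must be crimson, so 155 + 6 = 161 draws guarantee 6 crimson balls.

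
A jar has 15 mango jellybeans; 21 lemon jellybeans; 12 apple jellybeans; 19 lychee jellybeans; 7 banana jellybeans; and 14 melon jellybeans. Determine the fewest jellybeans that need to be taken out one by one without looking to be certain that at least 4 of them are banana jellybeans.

In the worst case for collecting banana jellybeans, every non-banana jellybean comes out first.
There are 15 + 21 + 12 + 19 + 14 = 81 non-banana jellybeans altogether.
After those, each further jellybean must be banana, so 81 + 4 = 85 draws guarantee 4 banana jellybeans.

85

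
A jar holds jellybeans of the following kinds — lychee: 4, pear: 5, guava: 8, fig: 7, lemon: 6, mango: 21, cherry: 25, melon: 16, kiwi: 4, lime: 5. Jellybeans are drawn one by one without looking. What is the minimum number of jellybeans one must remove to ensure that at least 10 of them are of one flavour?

67

Pigeonhole: put each drawn jellybean into a box by flavour. The largest draw with every box below 10 takes min(count, 9) from each flavour; flavours with fewer than 9 contribute all they have.
Σ min(cᵢ, 9) = 4 + 5 + 8 + 7 + 6 + 9 + 9 + 9 + 4 + 5 = 66.
Draw number 66 + 1 = 67 must push one box to 10.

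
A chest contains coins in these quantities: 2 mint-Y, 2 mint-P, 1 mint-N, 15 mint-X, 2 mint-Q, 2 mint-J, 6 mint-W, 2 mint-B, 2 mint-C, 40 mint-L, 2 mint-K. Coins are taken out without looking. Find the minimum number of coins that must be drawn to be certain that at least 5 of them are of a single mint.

28

An adversary could hand out at most 4 coins per mint (8 mints run out sooner): 2 + 2 + 1 + 4 + 2 + 2 + 4 + 2 + 2 + 4 + 2 = 27 coins and still no mint has 5.
One more coin lands in a mint already at 4, so 28 draws are enough and 27 are not.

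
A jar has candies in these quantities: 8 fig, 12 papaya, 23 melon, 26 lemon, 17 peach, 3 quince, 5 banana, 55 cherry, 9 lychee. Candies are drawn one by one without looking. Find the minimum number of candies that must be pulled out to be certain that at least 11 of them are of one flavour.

76

Pigeonhole: put each drawn candy into a box by flavour. The largest draw with every box below 11 takes min(count, 10) from each flavour; flavours with fewer than 10 contribute all they have.
Σ min(cᵢ, 10) = 8 + 10 + 10 + 10 + 10 + 3 + 5 + 10 + 9 = 75.
Draw number 75 + 1 = 76 must push one box to 11.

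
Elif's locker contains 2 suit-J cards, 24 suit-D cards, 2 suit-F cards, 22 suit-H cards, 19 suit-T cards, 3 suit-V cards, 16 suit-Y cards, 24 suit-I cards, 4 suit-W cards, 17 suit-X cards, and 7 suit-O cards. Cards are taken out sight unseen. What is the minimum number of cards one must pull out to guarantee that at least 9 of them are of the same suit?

67

Pigeonhole: put each drawn card into a box by suit. The largest draw with every box below 9 takes min(count, 8) from each suit; suits with fewer than 8 contribute all they have.
Σ min(cᵢ, 8) = 2 + 8 + 2 + 8 + 8 + 3 + 8 + 8 + 4 + 8 + 7 = 66.
Draw number 66 + 1 = 67 must push one box to 9.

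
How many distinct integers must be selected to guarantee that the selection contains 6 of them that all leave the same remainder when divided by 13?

66

The 13 residue classes mod 13 are the pigeonholes.
With 65 integers one could put 5 in each residue class and have no class reach 6.
The 66th integer pushes some class to 6, so 13·5 + 1 = 66.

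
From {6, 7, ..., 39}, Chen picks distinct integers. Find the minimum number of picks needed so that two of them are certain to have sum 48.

Two chosen integers sum to 48 exactly when both halves of some pair {x, 48−x} with 9 ≤ x ≤ 48−x ≤ 39 are chosen — 15 such pairs.
The remaining 4 elements (those with no distinct partner in range) can never complete a 48-sum, so the worst case takes all of them and one from each pair: 4 + 15 = 19.
The 20th integer has to be the second member of some pair, so 19 + 1 = 20.

20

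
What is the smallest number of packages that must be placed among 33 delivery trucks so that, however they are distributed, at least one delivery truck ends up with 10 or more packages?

With 297 packages one could put exactly 9 in each of the 33 delivery trucks, and no delivery truck would reach 10.
One more package must land in a delivery truck that already has 9, giving it 10.
So 33 × 9 + 1 = 298 packages are required.

298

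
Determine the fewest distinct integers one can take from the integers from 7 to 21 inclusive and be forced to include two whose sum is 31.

10

Group the elements by complementary pair {x, 31−x}: {10,21}, {11,20}, {12,19}, …, giving 6 two-element pairs and 3 integers whose partner 31−x falls outside [7,21].
Treating each of those 9 groups as a pigeonhole, one can pick one integer per group — 9 integers — with no two summing to 31.
The 10th integer lands in an occupied pair, forcing a sum of 31.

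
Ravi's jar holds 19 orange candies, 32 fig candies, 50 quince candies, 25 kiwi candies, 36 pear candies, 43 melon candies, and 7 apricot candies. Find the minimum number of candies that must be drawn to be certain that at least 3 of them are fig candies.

183

In the worst case for collecting fig candies, every non-fig candy comes out first.
There are 19 + 50 + 25 + 36 + 43 + 7 = 180 non-fig candies altogether.
After those, each further candy must be fig, so 180 + 3 = 183 draws guarantee 3 fig candies.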